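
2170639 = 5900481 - 3729842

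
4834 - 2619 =2215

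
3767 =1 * 3767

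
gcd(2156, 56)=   28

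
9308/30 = 310 + 4/15= 310.27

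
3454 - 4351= - 897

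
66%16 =2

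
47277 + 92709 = 139986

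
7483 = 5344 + 2139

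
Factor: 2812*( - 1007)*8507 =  - 2^2*19^2*37^1*47^1*53^1*181^1 = - 24089135788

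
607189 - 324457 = 282732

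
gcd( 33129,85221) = 9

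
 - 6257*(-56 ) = 350392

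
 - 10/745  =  -1 + 147/149 = -0.01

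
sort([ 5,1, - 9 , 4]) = [-9,1 , 4, 5] 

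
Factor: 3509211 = 3^1*347^1 * 3371^1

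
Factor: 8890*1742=2^2*5^1*7^1 * 13^1*67^1 * 127^1=15486380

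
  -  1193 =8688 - 9881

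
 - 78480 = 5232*( - 15 )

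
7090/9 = 787  +  7/9= 787.78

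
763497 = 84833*9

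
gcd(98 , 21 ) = 7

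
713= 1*713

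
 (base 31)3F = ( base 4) 1230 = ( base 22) 4K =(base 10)108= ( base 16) 6C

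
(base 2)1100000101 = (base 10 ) 773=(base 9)1048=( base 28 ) rh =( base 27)11H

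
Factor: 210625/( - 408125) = - 337/653 = - 337^1*653^( - 1) 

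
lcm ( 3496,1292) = 59432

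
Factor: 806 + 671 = 1477 = 7^1*211^1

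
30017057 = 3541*8477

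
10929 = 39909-28980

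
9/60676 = 9/60676=0.00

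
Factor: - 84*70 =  - 2^3*  3^1  *5^1*7^2 = - 5880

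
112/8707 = 112/8707 = 0.01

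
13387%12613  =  774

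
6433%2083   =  184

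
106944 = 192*557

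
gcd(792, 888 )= 24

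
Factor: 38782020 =2^2*3^1*5^1*797^1*811^1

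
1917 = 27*71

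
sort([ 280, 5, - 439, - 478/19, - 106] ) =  [ - 439, - 106, - 478/19, 5, 280]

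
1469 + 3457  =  4926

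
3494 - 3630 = -136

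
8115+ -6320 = 1795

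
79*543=42897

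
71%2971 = 71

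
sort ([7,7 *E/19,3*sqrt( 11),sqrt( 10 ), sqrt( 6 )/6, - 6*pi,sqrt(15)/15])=[ - 6*pi,sqrt(15 )/15,sqrt( 6 )/6, 7 * E/19, sqrt( 10) , 7,3*sqrt( 11) ]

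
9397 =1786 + 7611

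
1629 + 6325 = 7954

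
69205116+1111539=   70316655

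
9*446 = 4014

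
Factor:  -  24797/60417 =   -  3^( - 2 )*7^(-2 )*181^1 = - 181/441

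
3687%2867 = 820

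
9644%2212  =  796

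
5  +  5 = 10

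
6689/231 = 28 + 221/231 = 28.96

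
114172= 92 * 1241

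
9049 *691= 6252859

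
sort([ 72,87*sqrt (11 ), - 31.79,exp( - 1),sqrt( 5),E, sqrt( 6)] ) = [ -31.79, exp( - 1) , sqrt( 5), sqrt( 6 ), E,72,87*sqrt( 11)]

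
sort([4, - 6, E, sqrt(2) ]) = [ - 6, sqrt ( 2),E,4 ] 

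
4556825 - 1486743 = 3070082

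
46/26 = 23/13 = 1.77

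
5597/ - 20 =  - 5597/20 = - 279.85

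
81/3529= 81/3529 = 0.02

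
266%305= 266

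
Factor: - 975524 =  - 2^2*11^1* 22171^1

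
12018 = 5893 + 6125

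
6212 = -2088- - 8300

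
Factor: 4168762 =2^1*13^1*223^1*719^1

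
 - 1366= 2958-4324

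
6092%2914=264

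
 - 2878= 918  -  3796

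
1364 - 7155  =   - 5791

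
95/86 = 1 + 9/86 = 1.10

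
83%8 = 3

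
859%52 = 27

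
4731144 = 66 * 71684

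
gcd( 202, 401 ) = 1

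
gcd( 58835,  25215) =8405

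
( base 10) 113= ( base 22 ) 53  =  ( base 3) 11012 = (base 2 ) 1110001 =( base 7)221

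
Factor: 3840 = 2^8*3^1*5^1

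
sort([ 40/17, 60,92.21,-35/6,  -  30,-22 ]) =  [- 30, - 22,-35/6 , 40/17,  60, 92.21 ]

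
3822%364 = 182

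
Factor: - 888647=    - 29^1*30643^1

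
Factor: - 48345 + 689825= 2^3*5^1*7^1 *29^1*79^1=641480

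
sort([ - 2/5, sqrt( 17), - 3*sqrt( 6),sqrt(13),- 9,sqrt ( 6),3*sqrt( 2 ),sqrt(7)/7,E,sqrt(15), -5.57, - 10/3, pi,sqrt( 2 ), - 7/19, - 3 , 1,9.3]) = [ - 9, - 3*sqrt (6 ), - 5.57, - 10/3 , - 3, - 2/5, - 7/19,sqrt(7)/7,  1,sqrt (2), sqrt(6),  E,pi, sqrt(13),sqrt(15 ),  sqrt ( 17), 3*sqrt(2)  ,  9.3 ]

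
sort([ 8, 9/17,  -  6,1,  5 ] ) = [ - 6,  9/17,1 , 5,8] 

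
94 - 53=41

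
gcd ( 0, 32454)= 32454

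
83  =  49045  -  48962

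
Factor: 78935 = 5^1*15787^1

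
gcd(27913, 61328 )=1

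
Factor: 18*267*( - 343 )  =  -2^1*3^3 * 7^3 * 89^1 = -1648458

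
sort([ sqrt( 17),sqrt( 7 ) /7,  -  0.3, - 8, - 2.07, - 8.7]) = [ - 8.7,-8, - 2.07 , - 0.3,sqrt (7)/7,sqrt( 17)]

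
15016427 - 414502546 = - 399486119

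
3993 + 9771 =13764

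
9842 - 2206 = 7636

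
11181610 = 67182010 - 56000400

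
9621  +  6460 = 16081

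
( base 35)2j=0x59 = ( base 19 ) 4d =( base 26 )3b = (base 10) 89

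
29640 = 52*570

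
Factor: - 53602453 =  - 53602453^1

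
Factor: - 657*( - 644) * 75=2^2 * 3^3 * 5^2*7^1*23^1 * 73^1 = 31733100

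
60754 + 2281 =63035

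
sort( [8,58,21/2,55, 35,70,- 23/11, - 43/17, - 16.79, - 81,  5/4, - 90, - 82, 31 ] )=[ -90, - 82, - 81, - 16.79, - 43/17, - 23/11, 5/4,8,21/2,  31,35,55,  58,70] 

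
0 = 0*( - 903)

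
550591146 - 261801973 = 288789173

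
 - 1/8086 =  - 1 + 8085/8086 = - 0.00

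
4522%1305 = 607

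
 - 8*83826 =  - 670608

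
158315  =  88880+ 69435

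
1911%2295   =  1911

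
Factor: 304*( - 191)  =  -2^4 * 19^1*191^1 = - 58064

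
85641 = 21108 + 64533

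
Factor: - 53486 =-2^1*47^1*569^1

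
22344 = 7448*3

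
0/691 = 0 = 0.00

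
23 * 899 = 20677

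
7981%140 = 1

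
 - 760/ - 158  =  380/79=4.81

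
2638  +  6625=9263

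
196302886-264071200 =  - 67768314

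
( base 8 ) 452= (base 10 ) 298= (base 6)1214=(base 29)a8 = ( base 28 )AI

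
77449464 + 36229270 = 113678734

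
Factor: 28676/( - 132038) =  - 2^1*67^1 *617^( - 1) = - 134/617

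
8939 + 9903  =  18842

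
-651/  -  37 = 651/37 = 17.59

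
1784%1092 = 692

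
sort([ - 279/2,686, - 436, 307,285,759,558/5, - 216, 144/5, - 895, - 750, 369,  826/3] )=[ - 895 , - 750, -436, - 216, - 279/2,144/5 , 558/5,826/3,285,307,369,686,  759] 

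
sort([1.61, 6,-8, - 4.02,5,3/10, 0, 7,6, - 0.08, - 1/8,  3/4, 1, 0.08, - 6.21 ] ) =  [ - 8,-6.21, - 4.02, - 1/8, - 0.08, 0 , 0.08, 3/10, 3/4, 1,1.61,5, 6,6, 7]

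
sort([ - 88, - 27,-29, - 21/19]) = [-88 , - 29,-27,-21/19]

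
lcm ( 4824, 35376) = 106128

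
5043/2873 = 1 + 2170/2873 = 1.76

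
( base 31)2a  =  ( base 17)44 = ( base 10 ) 72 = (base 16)48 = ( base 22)36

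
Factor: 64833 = 3^1*21611^1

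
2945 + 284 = 3229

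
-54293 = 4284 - 58577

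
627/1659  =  209/553  =  0.38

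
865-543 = 322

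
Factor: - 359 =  - 359^1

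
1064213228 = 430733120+633480108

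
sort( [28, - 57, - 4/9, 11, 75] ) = [ - 57, - 4/9, 11, 28,75 ] 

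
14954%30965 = 14954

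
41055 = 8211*5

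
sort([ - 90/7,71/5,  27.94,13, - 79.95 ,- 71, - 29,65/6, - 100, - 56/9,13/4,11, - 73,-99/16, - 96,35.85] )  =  [ - 100, - 96,  -  79.95, - 73, - 71, - 29, - 90/7, - 56/9,-99/16, 13/4  ,  65/6 , 11,13 , 71/5,27.94,35.85 ] 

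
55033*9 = 495297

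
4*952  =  3808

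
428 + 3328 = 3756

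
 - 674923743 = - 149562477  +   - 525361266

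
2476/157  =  2476/157 = 15.77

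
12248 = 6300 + 5948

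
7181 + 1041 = 8222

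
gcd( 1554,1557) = 3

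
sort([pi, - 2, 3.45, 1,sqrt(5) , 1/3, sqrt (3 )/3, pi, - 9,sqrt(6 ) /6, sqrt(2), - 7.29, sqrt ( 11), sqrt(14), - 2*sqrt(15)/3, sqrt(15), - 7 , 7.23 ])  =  [ - 9, - 7.29, - 7, - 2*sqrt(15) /3,-2, 1/3,sqrt(6)/6, sqrt( 3)/3, 1,sqrt(2), sqrt (5 ), pi , pi,sqrt( 11),3.45, sqrt( 14),sqrt(15 ), 7.23 ] 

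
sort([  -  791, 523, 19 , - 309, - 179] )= [ - 791, - 309,-179, 19,523 ] 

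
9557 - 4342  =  5215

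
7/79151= 7/79151 = 0.00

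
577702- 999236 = -421534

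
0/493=0 = 0.00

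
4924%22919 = 4924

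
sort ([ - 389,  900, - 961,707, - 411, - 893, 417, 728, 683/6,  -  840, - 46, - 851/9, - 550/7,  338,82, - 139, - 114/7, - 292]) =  [ - 961, - 893, - 840, - 411,-389, - 292, - 139, - 851/9, - 550/7, - 46, - 114/7,82, 683/6,  338,417, 707,728, 900]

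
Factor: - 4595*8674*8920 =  - 355524707600 = -2^4*5^2*223^1*919^1*4337^1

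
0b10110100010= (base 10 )1442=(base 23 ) 2gg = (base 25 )27h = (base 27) 1qb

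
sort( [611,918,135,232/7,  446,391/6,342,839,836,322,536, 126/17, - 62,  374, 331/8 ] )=[ - 62,126/17, 232/7, 331/8,391/6, 135 , 322,342, 374,446, 536, 611,836,839, 918] 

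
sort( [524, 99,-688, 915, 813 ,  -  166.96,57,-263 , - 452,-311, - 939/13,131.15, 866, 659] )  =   [  -  688,-452, - 311, - 263 , - 166.96, - 939/13, 57, 99,131.15, 524, 659, 813, 866 , 915]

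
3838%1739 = 360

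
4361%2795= 1566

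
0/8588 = 0= 0.00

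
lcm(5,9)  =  45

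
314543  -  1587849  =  -1273306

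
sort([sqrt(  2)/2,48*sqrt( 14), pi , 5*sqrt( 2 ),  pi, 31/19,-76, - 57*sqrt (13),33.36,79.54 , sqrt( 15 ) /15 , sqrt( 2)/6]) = [ - 57*sqrt( 13), - 76, sqrt( 2)/6 , sqrt( 15)/15,  sqrt ( 2) /2, 31/19, pi,  pi,5*sqrt( 2) , 33.36,  79.54,48*sqrt( 14)] 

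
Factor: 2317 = 7^1*331^1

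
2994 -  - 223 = 3217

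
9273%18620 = 9273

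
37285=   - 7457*(- 5 ) 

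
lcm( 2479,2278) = 84286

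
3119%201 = 104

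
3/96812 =3/96812 = 0.00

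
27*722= 19494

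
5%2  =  1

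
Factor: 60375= 3^1*5^3*7^1*23^1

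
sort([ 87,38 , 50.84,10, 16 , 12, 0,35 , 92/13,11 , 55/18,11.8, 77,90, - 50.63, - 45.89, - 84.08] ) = [  -  84.08, - 50.63, - 45.89 , 0 , 55/18,92/13,10 , 11, 11.8 , 12,16,  35,38,50.84,  77,87, 90 ] 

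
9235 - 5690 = 3545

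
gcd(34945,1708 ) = 1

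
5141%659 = 528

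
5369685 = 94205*57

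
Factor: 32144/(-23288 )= - 98/71 = - 2^1*7^2*71^(  -  1) 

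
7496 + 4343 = 11839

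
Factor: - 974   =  -2^1 *487^1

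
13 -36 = -23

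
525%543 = 525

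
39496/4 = 9874 = 9874.00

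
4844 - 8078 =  - 3234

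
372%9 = 3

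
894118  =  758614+135504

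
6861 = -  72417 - -79278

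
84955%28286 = 97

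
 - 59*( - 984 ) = 58056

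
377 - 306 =71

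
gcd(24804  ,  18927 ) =9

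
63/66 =21/22 = 0.95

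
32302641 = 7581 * 4261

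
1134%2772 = 1134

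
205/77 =205/77 = 2.66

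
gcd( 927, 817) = 1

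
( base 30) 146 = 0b10000000010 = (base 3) 1102000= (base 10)1026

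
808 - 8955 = -8147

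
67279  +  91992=159271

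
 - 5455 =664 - 6119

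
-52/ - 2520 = 13/630 = 0.02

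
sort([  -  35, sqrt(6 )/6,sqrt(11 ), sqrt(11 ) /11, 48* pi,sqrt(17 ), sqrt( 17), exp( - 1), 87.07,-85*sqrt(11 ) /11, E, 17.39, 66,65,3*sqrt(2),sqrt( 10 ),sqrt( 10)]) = [-35,-85 * sqrt ( 11)/11,sqrt( 11 ) /11, exp( - 1 ),sqrt( 6 ) /6, E,  sqrt(10 ), sqrt( 10 ),sqrt(11 ), sqrt ( 17 ), sqrt(17),3*sqrt(2), 17.39 , 65, 66,87.07, 48*pi ]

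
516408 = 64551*8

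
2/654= 1/327 = 0.00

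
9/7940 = 9/7940=0.00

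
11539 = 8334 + 3205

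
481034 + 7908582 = 8389616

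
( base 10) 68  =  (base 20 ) 38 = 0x44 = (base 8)104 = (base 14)4C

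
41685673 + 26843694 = 68529367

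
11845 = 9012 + 2833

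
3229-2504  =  725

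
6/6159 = 2/2053 = 0.00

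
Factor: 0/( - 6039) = 0=0^1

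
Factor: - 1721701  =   - 29^1*59369^1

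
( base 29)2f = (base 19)3g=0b1001001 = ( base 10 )73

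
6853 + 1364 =8217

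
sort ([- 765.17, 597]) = [ - 765.17,  597] 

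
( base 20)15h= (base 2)1000000101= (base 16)205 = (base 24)LD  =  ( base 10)517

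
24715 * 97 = 2397355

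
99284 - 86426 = 12858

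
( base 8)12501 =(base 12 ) 3195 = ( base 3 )21110112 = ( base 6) 41105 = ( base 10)5441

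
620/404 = 1 + 54/101 =1.53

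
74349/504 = 147 + 29/56=147.52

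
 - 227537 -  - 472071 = 244534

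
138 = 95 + 43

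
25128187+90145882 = 115274069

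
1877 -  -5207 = 7084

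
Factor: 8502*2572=2^3*3^1 *13^1  *  109^1 *643^1=21867144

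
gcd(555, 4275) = 15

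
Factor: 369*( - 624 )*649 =  -  2^4*3^3*11^1*13^1*41^1 * 59^1  =  - 149436144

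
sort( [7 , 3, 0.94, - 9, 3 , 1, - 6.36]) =[ - 9, - 6.36, 0.94, 1, 3,  3, 7 ] 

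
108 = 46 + 62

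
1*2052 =2052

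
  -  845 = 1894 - 2739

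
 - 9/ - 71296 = 9/71296 = 0.00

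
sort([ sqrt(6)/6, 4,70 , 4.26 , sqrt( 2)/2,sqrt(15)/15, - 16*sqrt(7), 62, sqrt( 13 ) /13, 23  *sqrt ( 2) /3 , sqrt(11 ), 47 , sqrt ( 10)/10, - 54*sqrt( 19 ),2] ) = [- 54*sqrt(19), - 16*  sqrt( 7),sqrt( 15 )/15,sqrt (13)/13,sqrt(10) /10,sqrt ( 6)/6,sqrt( 2 )/2, 2,sqrt( 11 ),4,4.26, 23*sqrt(2) /3,47,62,70]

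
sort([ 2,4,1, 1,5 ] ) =[1, 1, 2,4,  5 ] 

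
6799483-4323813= 2475670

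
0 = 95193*0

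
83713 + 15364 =99077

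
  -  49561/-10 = 4956 + 1/10 = 4956.10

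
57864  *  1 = 57864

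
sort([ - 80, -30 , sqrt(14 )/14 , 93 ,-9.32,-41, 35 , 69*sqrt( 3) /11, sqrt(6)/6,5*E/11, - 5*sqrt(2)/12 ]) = [ - 80,  -  41, - 30,  -  9.32,-5  *sqrt( 2 ) /12,sqrt( 14)/14 , sqrt( 6) /6 , 5 * E/11, 69*sqrt(3 )/11,35,93 ]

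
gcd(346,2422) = 346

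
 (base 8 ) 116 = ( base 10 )78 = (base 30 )2i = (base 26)30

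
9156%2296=2268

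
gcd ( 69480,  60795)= 8685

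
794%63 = 38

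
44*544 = 23936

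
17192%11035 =6157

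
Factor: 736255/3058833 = 3^ ( - 1)*5^1*13^1*29^ ( - 1)*47^1*241^1*35159^ ( - 1)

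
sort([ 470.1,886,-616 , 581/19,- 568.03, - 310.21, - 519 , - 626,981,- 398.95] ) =[-626, - 616,- 568.03, - 519, - 398.95,-310.21  ,  581/19,470.1,886, 981]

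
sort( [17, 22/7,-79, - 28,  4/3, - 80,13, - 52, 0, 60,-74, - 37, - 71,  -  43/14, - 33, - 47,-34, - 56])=[  -  80, - 79,-74,- 71,-56,  -  52 ,-47 ,-37, - 34,  -  33,-28, - 43/14, 0, 4/3, 22/7, 13,17, 60 ]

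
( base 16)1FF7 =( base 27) b62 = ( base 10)8183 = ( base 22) GJL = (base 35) 6ns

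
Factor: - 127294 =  - 2^1 * 63647^1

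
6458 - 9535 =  - 3077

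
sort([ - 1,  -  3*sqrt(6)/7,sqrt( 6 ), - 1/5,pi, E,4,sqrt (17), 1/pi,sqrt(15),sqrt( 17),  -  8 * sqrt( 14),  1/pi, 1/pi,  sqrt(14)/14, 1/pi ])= [  -  8*sqrt(14),-3 * sqrt ( 6)/7, - 1, - 1/5,  sqrt ( 14)/14, 1/pi, 1/pi,  1/pi, 1/pi,sqrt(6),E , pi,sqrt( 15), 4, sqrt(17),sqrt ( 17)] 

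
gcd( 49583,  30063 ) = 1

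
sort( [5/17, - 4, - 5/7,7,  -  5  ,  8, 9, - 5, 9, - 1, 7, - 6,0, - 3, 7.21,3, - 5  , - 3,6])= [ - 6,  -  5, - 5, - 5 , -4, - 3, - 3 ,-1, - 5/7 , 0, 5/17,3,6 , 7,7, 7.21,8,9,9 ] 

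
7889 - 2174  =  5715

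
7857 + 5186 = 13043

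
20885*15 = 313275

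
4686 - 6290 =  - 1604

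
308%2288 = 308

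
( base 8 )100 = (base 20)34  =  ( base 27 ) 2A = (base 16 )40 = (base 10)64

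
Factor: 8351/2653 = 379^(-1) * 1193^1 = 1193/379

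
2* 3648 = 7296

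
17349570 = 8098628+9250942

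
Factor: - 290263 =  - 19^1*15277^1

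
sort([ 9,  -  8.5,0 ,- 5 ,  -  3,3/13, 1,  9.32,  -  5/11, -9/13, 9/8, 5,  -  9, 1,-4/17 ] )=[ - 9, -8.5,  -  5,-3, -9/13, - 5/11, - 4/17,0,  3/13, 1,  1,9/8, 5,9, 9.32]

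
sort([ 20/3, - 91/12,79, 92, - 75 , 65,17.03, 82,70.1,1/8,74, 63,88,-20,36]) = [-75 , - 20 , - 91/12 , 1/8,20/3,17.03, 36,63, 65, 70.1, 74,79,82,88,92]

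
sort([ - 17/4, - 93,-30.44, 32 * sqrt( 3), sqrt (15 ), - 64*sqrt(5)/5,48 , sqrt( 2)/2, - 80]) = [- 93,-80, - 30.44, - 64 * sqrt (5)/5 , - 17/4, sqrt(2) /2,  sqrt( 15 ), 48, 32 * sqrt( 3)] 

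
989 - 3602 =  - 2613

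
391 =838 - 447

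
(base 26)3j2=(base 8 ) 4734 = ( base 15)B34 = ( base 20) 664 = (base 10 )2524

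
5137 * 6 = 30822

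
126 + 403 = 529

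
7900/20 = 395 = 395.00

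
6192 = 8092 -1900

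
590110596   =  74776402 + 515334194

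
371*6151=2282021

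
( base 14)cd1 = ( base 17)8d2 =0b100111100111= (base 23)4I5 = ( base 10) 2535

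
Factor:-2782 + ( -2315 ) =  - 5097= - 3^1 * 1699^1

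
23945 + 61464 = 85409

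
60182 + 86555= 146737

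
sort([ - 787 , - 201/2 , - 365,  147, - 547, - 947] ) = [ - 947,  -  787,-547, -365,  -  201/2,  147 ]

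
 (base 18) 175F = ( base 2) 10000000001101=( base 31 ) 8GL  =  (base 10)8205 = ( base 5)230310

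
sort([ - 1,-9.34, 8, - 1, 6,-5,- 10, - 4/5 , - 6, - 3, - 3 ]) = [-10, - 9.34, - 6, - 5, - 3, - 3, - 1 , - 1, - 4/5, 6, 8] 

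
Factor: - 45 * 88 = -2^3* 3^2* 5^1 * 11^1 =- 3960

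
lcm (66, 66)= 66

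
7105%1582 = 777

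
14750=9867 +4883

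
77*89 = 6853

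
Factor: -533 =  - 13^1*41^1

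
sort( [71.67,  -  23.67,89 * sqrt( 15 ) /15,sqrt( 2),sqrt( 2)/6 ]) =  [ - 23.67, sqrt( 2 )/6,sqrt( 2), 89  *  sqrt(15)/15 , 71.67 ]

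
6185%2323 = 1539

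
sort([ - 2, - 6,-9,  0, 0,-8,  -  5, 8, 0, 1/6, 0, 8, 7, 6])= [ - 9, - 8, - 6, - 5 , -2, 0, 0, 0, 0, 1/6 , 6,7, 8, 8] 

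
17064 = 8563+8501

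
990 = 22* 45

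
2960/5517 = 2960/5517 = 0.54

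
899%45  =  44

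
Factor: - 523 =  - 523^1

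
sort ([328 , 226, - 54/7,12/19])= [ - 54/7 , 12/19, 226,328 ]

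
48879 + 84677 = 133556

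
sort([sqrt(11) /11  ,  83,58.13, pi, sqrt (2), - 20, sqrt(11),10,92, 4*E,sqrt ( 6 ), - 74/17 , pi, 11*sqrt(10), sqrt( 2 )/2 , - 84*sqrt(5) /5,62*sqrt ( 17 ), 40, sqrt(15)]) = [-84*sqrt( 5 ) /5, -20, - 74/17  ,  sqrt( 11)/11, sqrt( 2)/2,sqrt ( 2 ),sqrt( 6) , pi, pi,sqrt( 11),sqrt( 15 ), 10,4*E, 11 * sqrt( 10 ), 40, 58.13, 83, 92, 62*sqrt( 17 )]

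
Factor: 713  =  23^1 *31^1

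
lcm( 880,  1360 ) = 14960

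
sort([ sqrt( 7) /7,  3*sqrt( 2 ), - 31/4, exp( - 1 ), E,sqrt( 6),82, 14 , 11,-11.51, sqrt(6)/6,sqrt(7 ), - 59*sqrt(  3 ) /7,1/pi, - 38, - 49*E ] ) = [ - 49*E, - 38, - 59 *sqrt( 3) /7 ,-11.51, - 31/4, 1/pi , exp( - 1 ),sqrt( 7)/7, sqrt( 6)/6,sqrt(6), sqrt(7) , E , 3*sqrt( 2) , 11,14, 82] 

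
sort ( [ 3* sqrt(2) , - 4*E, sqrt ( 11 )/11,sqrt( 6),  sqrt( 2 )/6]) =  [ - 4 *E , sqrt(2) /6,sqrt( 11 ) /11, sqrt( 6),3 * sqrt( 2)]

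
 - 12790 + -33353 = -46143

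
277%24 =13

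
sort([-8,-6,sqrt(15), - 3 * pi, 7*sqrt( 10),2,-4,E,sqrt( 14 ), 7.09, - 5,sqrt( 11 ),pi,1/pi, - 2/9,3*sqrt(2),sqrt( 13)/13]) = [ - 3*pi, - 8,- 6,-5,-4, - 2/9,sqrt( 13 ) /13,1/pi,2,  E,pi,sqrt ( 11 ), sqrt(14), sqrt(15 ) , 3*sqrt(2 ), 7.09,7*sqrt(10) ] 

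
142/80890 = 71/40445 = 0.00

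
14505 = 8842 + 5663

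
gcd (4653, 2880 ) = 9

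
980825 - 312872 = 667953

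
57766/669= 57766/669 = 86.35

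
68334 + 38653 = 106987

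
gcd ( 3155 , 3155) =3155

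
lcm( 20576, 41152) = 41152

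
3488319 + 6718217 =10206536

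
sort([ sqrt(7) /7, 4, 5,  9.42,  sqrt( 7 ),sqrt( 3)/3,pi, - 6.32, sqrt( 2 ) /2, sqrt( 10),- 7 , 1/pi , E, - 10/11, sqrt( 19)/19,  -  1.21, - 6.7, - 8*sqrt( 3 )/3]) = [ - 7,-6.7, - 6.32, - 8* sqrt( 3)/3, - 1.21, - 10/11,  sqrt ( 19)/19,1/pi, sqrt( 7)/7,sqrt( 3 ) /3,sqrt( 2)/2, sqrt( 7), E, pi, sqrt (10) , 4,5,  9.42]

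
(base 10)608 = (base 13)37A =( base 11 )503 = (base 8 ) 1140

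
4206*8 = 33648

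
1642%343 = 270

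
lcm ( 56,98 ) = 392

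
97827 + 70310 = 168137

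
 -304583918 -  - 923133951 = 618550033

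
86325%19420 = 8645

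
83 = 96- 13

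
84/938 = 6/67 =0.09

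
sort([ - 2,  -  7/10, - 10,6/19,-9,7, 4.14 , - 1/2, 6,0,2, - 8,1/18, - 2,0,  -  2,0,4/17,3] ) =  [ - 10, - 9, - 8, - 2, - 2, - 2, - 7/10,-1/2, 0, 0,0,1/18,4/17,6/19, 2,3, 4.14,6,7] 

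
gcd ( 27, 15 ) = 3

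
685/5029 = 685/5029 = 0.14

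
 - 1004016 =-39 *25744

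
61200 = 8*7650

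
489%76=33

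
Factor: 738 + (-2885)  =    -  2147 = -19^1*113^1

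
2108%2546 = 2108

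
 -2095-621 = -2716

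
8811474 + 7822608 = 16634082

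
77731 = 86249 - 8518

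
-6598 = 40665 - 47263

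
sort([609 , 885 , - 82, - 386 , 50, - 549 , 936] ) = [ - 549,- 386, - 82 , 50, 609 , 885,936] 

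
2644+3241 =5885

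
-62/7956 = -31/3978 = - 0.01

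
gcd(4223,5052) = 1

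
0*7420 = 0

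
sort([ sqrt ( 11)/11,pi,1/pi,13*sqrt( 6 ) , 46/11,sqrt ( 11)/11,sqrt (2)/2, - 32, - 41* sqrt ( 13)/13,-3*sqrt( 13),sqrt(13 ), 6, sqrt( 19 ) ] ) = [ -32, - 41 * sqrt( 13)/13, - 3*sqrt ( 13 ),sqrt(11 )/11, sqrt( 11 )/11,1/pi,sqrt(2) /2,pi,sqrt ( 13 ),46/11,sqrt(19 ), 6,13*sqrt( 6 )]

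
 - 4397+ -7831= - 12228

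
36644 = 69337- 32693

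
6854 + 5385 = 12239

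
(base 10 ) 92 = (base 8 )134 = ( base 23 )40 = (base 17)57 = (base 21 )48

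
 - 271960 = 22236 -294196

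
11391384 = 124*91866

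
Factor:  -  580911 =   -  3^1*23^1*8419^1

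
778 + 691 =1469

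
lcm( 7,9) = 63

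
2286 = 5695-3409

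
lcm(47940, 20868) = 1773780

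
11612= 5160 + 6452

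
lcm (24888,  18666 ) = 74664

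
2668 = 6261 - 3593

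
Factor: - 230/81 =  - 2^1*3^( - 4)*5^1 * 23^1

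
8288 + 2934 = 11222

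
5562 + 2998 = 8560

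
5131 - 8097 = - 2966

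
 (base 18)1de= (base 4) 20330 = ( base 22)140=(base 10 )572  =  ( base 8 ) 1074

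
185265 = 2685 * 69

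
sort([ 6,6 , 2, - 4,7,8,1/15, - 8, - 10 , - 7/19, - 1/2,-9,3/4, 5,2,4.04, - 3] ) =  [ - 10,- 9, - 8, - 4, - 3, - 1/2, - 7/19,1/15,3/4,2,2,4.04,5,  6,6,7 , 8]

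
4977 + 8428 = 13405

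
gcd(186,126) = 6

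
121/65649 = 121/65649= 0.00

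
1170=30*39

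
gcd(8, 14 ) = 2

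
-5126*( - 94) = 481844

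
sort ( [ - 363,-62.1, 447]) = [-363,-62.1, 447]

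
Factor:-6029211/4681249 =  - 3^1*101^( - 1)*46349^( - 1)*2009737^1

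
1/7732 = 1/7732= 0.00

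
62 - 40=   22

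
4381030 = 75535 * 58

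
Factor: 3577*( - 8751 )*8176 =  - 2^4*3^1*7^3*73^2*2917^1 = -255927825552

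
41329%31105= 10224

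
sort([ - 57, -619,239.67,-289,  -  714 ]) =[ -714, - 619, - 289, - 57,239.67]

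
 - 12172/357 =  - 35 + 19/21 = - 34.10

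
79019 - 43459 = 35560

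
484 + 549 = 1033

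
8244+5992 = 14236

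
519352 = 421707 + 97645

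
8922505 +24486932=33409437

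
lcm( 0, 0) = 0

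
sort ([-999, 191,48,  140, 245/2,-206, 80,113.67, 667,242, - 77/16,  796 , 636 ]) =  [  -  999,  -  206 , - 77/16,48, 80,113.67, 245/2,  140, 191,242,  636, 667,796 ] 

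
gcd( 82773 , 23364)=9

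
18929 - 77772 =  - 58843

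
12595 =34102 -21507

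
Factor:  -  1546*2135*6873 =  - 22685779830=   - 2^1*3^1 *5^1*7^1*29^1*61^1*79^1*773^1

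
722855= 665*1087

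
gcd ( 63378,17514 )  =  126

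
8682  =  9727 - 1045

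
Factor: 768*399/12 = 2^6*3^1*7^1 * 19^1  =  25536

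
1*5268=5268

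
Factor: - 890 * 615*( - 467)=2^1*3^1 *5^2*41^1*89^1*467^1=255612450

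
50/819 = 50/819 = 0.06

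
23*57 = 1311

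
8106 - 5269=2837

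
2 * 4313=8626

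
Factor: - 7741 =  - 7741^1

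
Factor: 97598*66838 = 6523255124 = 2^2*23^1*1453^1*48799^1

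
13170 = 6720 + 6450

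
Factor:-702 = -2^1*3^3*13^1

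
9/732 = 3/244 = 0.01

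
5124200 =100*51242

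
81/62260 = 81/62260 = 0.00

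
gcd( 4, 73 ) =1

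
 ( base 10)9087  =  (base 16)237f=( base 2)10001101111111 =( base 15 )2A5C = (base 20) 12E7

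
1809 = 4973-3164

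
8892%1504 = 1372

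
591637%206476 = 178685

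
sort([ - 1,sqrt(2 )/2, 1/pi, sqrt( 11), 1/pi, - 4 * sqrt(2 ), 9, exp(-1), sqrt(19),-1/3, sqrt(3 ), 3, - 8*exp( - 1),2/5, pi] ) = [-4*sqrt(2) ,  -  8*exp(-1),-1, - 1/3 , 1/pi,1/pi, exp(-1),2/5, sqrt(2 ) /2,sqrt ( 3), 3, pi, sqrt (11 ), sqrt(19), 9 ] 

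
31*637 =19747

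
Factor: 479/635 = 5^( - 1) *127^(-1)*479^1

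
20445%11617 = 8828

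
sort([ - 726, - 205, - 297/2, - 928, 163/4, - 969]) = [ -969, - 928, - 726,- 205,  -  297/2, 163/4 ] 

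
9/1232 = 9/1232 = 0.01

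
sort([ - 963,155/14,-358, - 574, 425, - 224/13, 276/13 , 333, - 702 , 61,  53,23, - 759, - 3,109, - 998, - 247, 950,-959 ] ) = [ - 998, - 963, - 959, - 759, - 702 , - 574, - 358, - 247, - 224/13 , - 3,155/14 , 276/13, 23, 53, 61,109,333,425,950]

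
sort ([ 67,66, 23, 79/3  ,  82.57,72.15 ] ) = [ 23,79/3 , 66,67, 72.15, 82.57]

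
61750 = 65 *950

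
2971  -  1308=1663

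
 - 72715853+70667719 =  - 2048134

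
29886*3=89658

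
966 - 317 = 649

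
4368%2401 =1967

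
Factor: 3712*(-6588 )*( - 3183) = 77839170048 = 2^9 * 3^4*29^1*61^1*1061^1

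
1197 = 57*21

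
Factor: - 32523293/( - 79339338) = 2^( - 1 ) * 3^( - 4)*11^1*13^ ( - 1 )*101^( - 1 ) * 293^1 * 373^( - 1)*10091^1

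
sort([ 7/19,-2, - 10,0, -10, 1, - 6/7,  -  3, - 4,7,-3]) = [ - 10,-10, - 4,- 3, - 3, - 2, - 6/7, 0,7/19,1, 7]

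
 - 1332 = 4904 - 6236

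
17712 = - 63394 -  - 81106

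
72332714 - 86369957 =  - 14037243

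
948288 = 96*9878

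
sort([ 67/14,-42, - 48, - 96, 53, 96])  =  [-96,-48,  -  42, 67/14, 53,  96 ] 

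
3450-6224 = -2774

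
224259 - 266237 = - 41978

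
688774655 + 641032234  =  1329806889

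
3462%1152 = 6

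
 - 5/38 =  - 5/38 = -0.13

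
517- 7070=-6553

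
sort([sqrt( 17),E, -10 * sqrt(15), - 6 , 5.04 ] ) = [-10*sqrt(15 ), - 6 , E,sqrt ( 17 ), 5.04]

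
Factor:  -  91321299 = -3^2  *199^1 * 50989^1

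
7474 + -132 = 7342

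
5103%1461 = 720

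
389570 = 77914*5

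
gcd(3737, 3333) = 101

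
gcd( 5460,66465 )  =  105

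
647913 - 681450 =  - 33537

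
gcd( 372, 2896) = 4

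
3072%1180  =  712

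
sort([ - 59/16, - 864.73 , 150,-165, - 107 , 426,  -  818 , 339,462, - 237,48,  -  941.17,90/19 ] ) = [ - 941.17, - 864.73, - 818, - 237, - 165,  -  107, - 59/16,90/19,48,150,339,426,462 ] 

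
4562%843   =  347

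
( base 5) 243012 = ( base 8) 21654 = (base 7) 35424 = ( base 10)9132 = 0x23AC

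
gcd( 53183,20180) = 1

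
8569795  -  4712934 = 3856861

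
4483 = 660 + 3823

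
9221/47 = 9221/47= 196.19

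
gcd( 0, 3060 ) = 3060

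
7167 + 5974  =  13141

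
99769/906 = 99769/906 = 110.12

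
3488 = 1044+2444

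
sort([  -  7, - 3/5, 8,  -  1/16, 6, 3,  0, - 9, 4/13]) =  [ - 9,-7, - 3/5, - 1/16,0, 4/13, 3,6, 8 ]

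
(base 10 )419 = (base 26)g3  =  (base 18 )155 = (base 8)643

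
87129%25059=11952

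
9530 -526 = 9004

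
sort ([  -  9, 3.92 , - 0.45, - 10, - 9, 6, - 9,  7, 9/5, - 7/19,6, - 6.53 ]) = [ - 10, - 9 , - 9, - 9 ,  -  6.53, - 0.45, - 7/19 , 9/5,3.92, 6, 6 , 7 ] 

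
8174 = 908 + 7266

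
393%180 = 33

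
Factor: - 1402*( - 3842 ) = 2^2*17^1*113^1 * 701^1 = 5386484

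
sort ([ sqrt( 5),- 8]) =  [ - 8, sqrt( 5 )] 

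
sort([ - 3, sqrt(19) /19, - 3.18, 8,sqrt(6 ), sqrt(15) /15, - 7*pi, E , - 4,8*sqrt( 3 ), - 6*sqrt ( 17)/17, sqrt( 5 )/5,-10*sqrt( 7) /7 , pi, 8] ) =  [-7*pi, - 4,  -  10*sqrt(7)/7,-3.18, - 3, - 6 * sqrt( 17 )/17, sqrt(19) /19,sqrt (15)/15, sqrt( 5)/5, sqrt ( 6), E,pi,  8, 8, 8*sqrt(3 )] 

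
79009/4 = 79009/4 = 19752.25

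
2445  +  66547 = 68992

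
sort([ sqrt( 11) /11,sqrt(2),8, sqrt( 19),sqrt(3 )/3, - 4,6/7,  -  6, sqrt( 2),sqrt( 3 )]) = [ - 6, - 4, sqrt(11)/11, sqrt( 3 ) /3,6/7, sqrt (2), sqrt( 2), sqrt( 3),sqrt( 19), 8]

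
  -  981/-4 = 981/4=245.25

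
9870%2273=778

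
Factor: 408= 2^3 * 3^1*17^1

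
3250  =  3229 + 21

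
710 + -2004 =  - 1294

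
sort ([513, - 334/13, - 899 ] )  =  [-899,-334/13 , 513 ] 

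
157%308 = 157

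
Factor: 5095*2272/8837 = 2^5*5^1*71^1 * 1019^1*8837^( - 1 ) = 11575840/8837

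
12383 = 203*61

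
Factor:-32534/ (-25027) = 2^1*29^( - 1)*863^(-1)*16267^1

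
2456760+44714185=47170945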